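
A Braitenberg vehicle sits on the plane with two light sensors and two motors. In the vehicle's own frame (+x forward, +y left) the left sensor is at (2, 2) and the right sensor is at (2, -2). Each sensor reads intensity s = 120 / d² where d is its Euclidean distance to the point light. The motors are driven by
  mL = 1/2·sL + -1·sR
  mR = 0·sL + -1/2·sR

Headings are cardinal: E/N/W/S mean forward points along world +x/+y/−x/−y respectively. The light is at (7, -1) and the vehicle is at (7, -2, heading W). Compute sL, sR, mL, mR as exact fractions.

120/13 24 -252/13 -12

left sensor world pos  = (5, -4); dL² = 13
right sensor world pos = (5, 0); dR² = 5
sL = 120/13 = 120/13
sR = 120/5 = 24
mL = 1/2·sL + -1·sR = -252/13
mR = 0·sL + -1/2·sR = -12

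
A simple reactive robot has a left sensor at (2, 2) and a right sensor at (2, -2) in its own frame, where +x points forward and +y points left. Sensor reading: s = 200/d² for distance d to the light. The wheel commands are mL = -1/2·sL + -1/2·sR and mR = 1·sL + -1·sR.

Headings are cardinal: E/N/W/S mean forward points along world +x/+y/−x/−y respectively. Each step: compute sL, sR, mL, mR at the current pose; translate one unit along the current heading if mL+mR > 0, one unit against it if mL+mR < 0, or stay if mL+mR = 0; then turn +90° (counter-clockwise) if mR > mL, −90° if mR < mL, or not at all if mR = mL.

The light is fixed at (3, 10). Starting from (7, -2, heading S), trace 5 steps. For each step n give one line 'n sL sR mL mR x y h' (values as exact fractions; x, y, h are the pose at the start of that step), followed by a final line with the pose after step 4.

n=0: pose=(7,-2,S); sL=25/29, sR=1; mL=-27/29, mR=-4/29; mL+mR=-31/29 → advance -1; mR−mL=23/29 → turn +1·90°
n=1: pose=(7,-1,E); sL=200/117, sR=40/41; mL=-6440/4797, mR=3520/4797; mL+mR=-2920/4797 → advance -1; mR−mL=3320/1599 → turn +1·90°
n=2: pose=(6,-1,N); sL=100/41, sR=100/53; mL=-4700/2173, mR=1200/2173; mL+mR=-3500/2173 → advance -1; mR−mL=5900/2173 → turn +1·90°
n=3: pose=(6,-2,W); sL=200/197, sR=200/101; mL=-29800/19897, mR=-19200/19897; mL+mR=-49000/19897 → advance -1; mR−mL=10600/19897 → turn +1·90°
n=4: pose=(7,-2,S); sL=25/29, sR=1; mL=-27/29, mR=-4/29; mL+mR=-31/29 → advance -1; mR−mL=23/29 → turn +1·90°

0 25/29 1 -27/29 -4/29 7 -2 S
1 200/117 40/41 -6440/4797 3520/4797 7 -1 E
2 100/41 100/53 -4700/2173 1200/2173 6 -1 N
3 200/197 200/101 -29800/19897 -19200/19897 6 -2 W
4 25/29 1 -27/29 -4/29 7 -2 S
final 7 -1 E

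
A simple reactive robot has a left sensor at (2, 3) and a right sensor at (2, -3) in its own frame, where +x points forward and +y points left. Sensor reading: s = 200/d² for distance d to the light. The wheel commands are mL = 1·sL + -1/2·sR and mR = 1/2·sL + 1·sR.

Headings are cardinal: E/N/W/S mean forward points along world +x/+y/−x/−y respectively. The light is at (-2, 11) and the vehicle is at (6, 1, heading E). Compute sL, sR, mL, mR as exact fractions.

200/149 200/269 38900/40081 56700/40081

left sensor world pos  = (8, 4); dL² = 149
right sensor world pos = (8, -2); dR² = 269
sL = 200/149 = 200/149
sR = 200/269 = 200/269
mL = 1·sL + -1/2·sR = 38900/40081
mR = 1/2·sL + 1·sR = 56700/40081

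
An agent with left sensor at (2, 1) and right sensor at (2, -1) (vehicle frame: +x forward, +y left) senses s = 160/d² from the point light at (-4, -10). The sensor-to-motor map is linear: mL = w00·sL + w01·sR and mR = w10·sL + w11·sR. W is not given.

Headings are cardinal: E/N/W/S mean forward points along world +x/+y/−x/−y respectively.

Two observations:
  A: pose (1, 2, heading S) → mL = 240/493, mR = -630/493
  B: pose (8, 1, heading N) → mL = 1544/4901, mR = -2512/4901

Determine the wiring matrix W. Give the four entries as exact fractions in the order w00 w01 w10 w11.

obs A: pose=(1,2,S) → sL=20/17, sR=40/29, mL=240/493, mR=-630/493
obs B: pose=(8,1,N) → sL=16/29, sR=80/169, mL=1544/4901, mR=-2512/4901
sensor matrix S = [[20/17, 40/29], [16/29, 80/169]]; det S = -493120/2416193
solve [mL_A; mL_B] = S·[w00; w01] and [mR_A; mR_B] = S·[w10; w11]:
  w00 = 1, w01 = -1/2, w10 = -1/2, w11 = -1/2

1 -1/2 -1/2 -1/2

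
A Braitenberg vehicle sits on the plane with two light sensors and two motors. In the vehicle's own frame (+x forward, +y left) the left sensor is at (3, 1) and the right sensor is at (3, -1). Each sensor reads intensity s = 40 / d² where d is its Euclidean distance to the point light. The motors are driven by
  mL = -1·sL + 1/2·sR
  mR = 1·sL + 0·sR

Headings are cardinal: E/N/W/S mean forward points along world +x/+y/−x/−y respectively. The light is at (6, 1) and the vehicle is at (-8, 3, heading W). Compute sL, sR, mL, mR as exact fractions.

4/29 20/149 -306/4321 4/29

left sensor world pos  = (-11, 2); dL² = 290
right sensor world pos = (-11, 4); dR² = 298
sL = 40/290 = 4/29
sR = 40/298 = 20/149
mL = -1·sL + 1/2·sR = -306/4321
mR = 1·sL + 0·sR = 4/29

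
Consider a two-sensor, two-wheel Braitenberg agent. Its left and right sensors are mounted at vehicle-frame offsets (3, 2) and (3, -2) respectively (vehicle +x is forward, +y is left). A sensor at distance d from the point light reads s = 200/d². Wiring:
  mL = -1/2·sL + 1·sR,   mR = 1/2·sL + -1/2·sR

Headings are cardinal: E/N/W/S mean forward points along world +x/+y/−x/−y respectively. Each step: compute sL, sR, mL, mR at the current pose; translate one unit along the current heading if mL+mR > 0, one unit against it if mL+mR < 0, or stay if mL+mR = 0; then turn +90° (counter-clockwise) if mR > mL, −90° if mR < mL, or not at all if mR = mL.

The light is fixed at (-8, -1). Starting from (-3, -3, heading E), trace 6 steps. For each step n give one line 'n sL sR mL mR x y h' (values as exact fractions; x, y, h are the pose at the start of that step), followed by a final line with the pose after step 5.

0 25/8 5/2 15/16 5/16 -3 -3 E
1 200/89 200/41 13700/3649 -4800/3649 -2 -3 S
2 100/17 20 290/17 -120/17 -2 -4 W
3 200/9 200/49 -3100/441 4000/441 -3 -4 N
4 10 50 45 -20 -3 -3 W
5 40 200/37 -540/37 640/37 -4 -3 N
final -4 -2 W

n=0: pose=(-3,-3,E); sL=25/8, sR=5/2; mL=15/16, mR=5/16; mL+mR=5/4 → advance +1; mR−mL=-5/8 → turn -1·90°
n=1: pose=(-2,-3,S); sL=200/89, sR=200/41; mL=13700/3649, mR=-4800/3649; mL+mR=100/41 → advance +1; mR−mL=-18500/3649 → turn -1·90°
n=2: pose=(-2,-4,W); sL=100/17, sR=20; mL=290/17, mR=-120/17; mL+mR=10 → advance +1; mR−mL=-410/17 → turn -1·90°
n=3: pose=(-3,-4,N); sL=200/9, sR=200/49; mL=-3100/441, mR=4000/441; mL+mR=100/49 → advance +1; mR−mL=7100/441 → turn +1·90°
n=4: pose=(-3,-3,W); sL=10, sR=50; mL=45, mR=-20; mL+mR=25 → advance +1; mR−mL=-65 → turn -1·90°
n=5: pose=(-4,-3,N); sL=40, sR=200/37; mL=-540/37, mR=640/37; mL+mR=100/37 → advance +1; mR−mL=1180/37 → turn +1·90°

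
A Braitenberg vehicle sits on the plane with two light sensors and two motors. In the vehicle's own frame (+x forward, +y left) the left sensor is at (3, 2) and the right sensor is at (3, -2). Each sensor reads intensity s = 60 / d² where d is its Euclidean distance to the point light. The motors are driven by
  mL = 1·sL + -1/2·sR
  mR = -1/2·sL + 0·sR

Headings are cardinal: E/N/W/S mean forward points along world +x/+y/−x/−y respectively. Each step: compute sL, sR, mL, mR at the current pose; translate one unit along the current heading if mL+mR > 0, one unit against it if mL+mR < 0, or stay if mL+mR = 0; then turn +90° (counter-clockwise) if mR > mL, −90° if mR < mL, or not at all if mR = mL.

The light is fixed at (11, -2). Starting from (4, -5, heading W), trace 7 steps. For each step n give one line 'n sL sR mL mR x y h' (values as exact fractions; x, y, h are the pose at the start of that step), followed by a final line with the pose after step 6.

0 12/25 60/101 462/2525 -6/25 4 -5 W
1 15/16 15/4 -15/16 -15/32 5 -5 N
2 20/39 12/17 106/663 -10/39 5 -6 W
3 6/5 6 -9/5 -3/5 6 -6 N
4 60/113 60/73 990/8249 -30/113 6 -7 W
5 3/2 15/2 -9/4 -3/4 7 -7 N
6 60/113 12/13 102/1469 -30/113 7 -8 W
final 8 -8 N

n=0: pose=(4,-5,W); sL=12/25, sR=60/101; mL=462/2525, mR=-6/25; mL+mR=-144/2525 → advance -1; mR−mL=-1068/2525 → turn -1·90°
n=1: pose=(5,-5,N); sL=15/16, sR=15/4; mL=-15/16, mR=-15/32; mL+mR=-45/32 → advance -1; mR−mL=15/32 → turn +1·90°
n=2: pose=(5,-6,W); sL=20/39, sR=12/17; mL=106/663, mR=-10/39; mL+mR=-64/663 → advance -1; mR−mL=-92/221 → turn -1·90°
n=3: pose=(6,-6,N); sL=6/5, sR=6; mL=-9/5, mR=-3/5; mL+mR=-12/5 → advance -1; mR−mL=6/5 → turn +1·90°
n=4: pose=(6,-7,W); sL=60/113, sR=60/73; mL=990/8249, mR=-30/113; mL+mR=-1200/8249 → advance -1; mR−mL=-3180/8249 → turn -1·90°
n=5: pose=(7,-7,N); sL=3/2, sR=15/2; mL=-9/4, mR=-3/4; mL+mR=-3 → advance -1; mR−mL=3/2 → turn +1·90°
n=6: pose=(7,-8,W); sL=60/113, sR=12/13; mL=102/1469, mR=-30/113; mL+mR=-288/1469 → advance -1; mR−mL=-492/1469 → turn -1·90°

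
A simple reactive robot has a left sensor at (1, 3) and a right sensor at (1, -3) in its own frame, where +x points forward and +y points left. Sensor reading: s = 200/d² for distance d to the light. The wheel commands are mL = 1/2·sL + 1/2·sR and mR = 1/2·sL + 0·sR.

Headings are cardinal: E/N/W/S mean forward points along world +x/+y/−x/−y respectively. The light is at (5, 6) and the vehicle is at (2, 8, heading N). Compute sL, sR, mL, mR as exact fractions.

left sensor world pos  = (-1, 9); dL² = 45
right sensor world pos = (5, 9); dR² = 9
sL = 200/45 = 40/9
sR = 200/9 = 200/9
mL = 1/2·sL + 1/2·sR = 40/3
mR = 1/2·sL + 0·sR = 20/9

40/9 200/9 40/3 20/9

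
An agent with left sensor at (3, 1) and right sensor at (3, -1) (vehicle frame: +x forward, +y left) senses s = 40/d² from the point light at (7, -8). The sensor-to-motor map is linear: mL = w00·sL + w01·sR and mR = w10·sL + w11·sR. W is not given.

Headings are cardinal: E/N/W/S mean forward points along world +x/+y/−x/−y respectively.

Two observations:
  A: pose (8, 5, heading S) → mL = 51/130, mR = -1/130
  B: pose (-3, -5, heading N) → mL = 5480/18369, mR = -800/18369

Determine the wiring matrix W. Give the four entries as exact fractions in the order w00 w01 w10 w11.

1/2 1/2 1/2 -1/2

obs A: pose=(8,5,S) → sL=5/13, sR=2/5, mL=51/130, mR=-1/130
obs B: pose=(-3,-5,N) → sL=40/157, sR=40/117, mL=5480/18369, mR=-800/18369
sensor matrix S = [[5/13, 2/5], [40/157, 40/117]]; det S = 7064/238797
solve [mL_A; mL_B] = S·[w00; w01] and [mR_A; mR_B] = S·[w10; w11]:
  w00 = 1/2, w01 = 1/2, w10 = 1/2, w11 = -1/2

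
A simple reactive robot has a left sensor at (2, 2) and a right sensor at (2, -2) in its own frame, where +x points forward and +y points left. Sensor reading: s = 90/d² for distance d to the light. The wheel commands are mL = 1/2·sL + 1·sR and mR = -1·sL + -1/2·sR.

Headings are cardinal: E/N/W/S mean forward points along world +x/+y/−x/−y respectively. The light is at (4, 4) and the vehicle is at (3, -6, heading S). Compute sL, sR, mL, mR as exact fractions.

left sensor world pos  = (5, -8); dL² = 145
right sensor world pos = (1, -8); dR² = 153
sL = 90/145 = 18/29
sR = 90/153 = 10/17
mL = 1/2·sL + 1·sR = 443/493
mR = -1·sL + -1/2·sR = -451/493

18/29 10/17 443/493 -451/493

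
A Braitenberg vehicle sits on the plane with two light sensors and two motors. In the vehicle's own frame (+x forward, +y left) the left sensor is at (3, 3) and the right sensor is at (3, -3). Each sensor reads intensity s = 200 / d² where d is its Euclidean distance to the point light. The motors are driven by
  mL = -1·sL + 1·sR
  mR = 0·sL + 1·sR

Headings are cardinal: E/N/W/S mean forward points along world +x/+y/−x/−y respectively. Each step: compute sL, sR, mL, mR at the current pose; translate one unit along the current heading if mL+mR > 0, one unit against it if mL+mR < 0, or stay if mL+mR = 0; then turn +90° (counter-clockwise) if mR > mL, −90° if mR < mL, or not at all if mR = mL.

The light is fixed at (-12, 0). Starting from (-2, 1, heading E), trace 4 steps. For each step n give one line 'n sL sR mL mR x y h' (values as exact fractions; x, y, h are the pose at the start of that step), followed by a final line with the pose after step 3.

n=0: pose=(-2,1,E); sL=40/37, sR=200/173; mL=480/6401, mR=200/173; mL+mR=7880/6401 → advance +1; mR−mL=40/37 → turn +1·90°
n=1: pose=(-1,1,N); sL=5/2, sR=50/53; mL=-165/106, mR=50/53; mL+mR=-65/106 → advance -1; mR−mL=5/2 → turn +1·90°
n=2: pose=(-1,0,W); sL=200/73, sR=200/73; mL=0, mR=200/73; mL+mR=200/73 → advance +1; mR−mL=200/73 → turn +1·90°
n=3: pose=(-2,0,S); sL=100/89, sR=100/29; mL=6000/2581, mR=100/29; mL+mR=14900/2581 → advance +1; mR−mL=100/89 → turn +1·90°

0 40/37 200/173 480/6401 200/173 -2 1 E
1 5/2 50/53 -165/106 50/53 -1 1 N
2 200/73 200/73 0 200/73 -1 0 W
3 100/89 100/29 6000/2581 100/29 -2 0 S
final -2 -1 E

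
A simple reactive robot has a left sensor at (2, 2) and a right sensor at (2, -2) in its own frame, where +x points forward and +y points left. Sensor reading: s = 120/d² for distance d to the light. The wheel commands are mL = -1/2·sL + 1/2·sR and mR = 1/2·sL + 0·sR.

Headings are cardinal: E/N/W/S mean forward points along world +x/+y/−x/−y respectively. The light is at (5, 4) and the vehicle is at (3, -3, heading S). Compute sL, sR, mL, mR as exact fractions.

40/27 120/97 -320/2619 20/27

left sensor world pos  = (5, -5); dL² = 81
right sensor world pos = (1, -5); dR² = 97
sL = 120/81 = 40/27
sR = 120/97 = 120/97
mL = -1/2·sL + 1/2·sR = -320/2619
mR = 1/2·sL + 0·sR = 20/27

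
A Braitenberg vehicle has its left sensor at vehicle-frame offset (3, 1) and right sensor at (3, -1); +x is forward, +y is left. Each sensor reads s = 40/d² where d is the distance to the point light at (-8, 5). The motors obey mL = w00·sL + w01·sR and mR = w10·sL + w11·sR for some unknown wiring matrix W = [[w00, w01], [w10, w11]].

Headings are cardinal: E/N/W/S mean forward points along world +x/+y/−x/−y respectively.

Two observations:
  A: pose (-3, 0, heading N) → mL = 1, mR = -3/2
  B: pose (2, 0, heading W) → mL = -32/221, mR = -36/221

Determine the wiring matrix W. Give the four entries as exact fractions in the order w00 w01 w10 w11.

1 -1 -1 1/2

obs A: pose=(-3,0,N) → sL=2, sR=1, mL=1, mR=-3/2
obs B: pose=(2,0,W) → sL=8/17, sR=8/13, mL=-32/221, mR=-36/221
sensor matrix S = [[2, 1], [8/17, 8/13]]; det S = 168/221
solve [mL_A; mL_B] = S·[w00; w01] and [mR_A; mR_B] = S·[w10; w11]:
  w00 = 1, w01 = -1, w10 = -1, w11 = 1/2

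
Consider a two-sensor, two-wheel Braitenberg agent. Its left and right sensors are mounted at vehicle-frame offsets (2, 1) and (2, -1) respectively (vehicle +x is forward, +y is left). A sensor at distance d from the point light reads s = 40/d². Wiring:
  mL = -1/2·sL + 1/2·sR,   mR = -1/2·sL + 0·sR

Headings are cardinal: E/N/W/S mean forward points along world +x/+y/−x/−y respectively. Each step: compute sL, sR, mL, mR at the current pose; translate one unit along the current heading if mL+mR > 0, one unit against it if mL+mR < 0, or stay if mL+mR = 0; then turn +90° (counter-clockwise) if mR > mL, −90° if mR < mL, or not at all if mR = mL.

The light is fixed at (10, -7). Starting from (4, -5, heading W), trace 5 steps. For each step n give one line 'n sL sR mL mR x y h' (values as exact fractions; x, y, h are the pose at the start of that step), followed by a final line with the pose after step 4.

n=0: pose=(4,-5,W); sL=8/13, sR=40/73; mL=-32/949, mR=-4/13; mL+mR=-324/949 → advance -1; mR−mL=-20/73 → turn -1·90°
n=1: pose=(5,-5,N); sL=10/13, sR=5/4; mL=25/104, mR=-5/13; mL+mR=-15/104 → advance -1; mR−mL=-5/8 → turn -1·90°
n=2: pose=(5,-6,E); sL=40/13, sR=40/9; mL=80/117, mR=-20/13; mL+mR=-100/117 → advance -1; mR−mL=-20/9 → turn -1·90°
n=3: pose=(4,-6,S); sL=20/13, sR=4/5; mL=-24/65, mR=-10/13; mL+mR=-74/65 → advance -1; mR−mL=-2/5 → turn -1·90°
n=4: pose=(4,-5,W); sL=8/13, sR=40/73; mL=-32/949, mR=-4/13; mL+mR=-324/949 → advance -1; mR−mL=-20/73 → turn -1·90°

0 8/13 40/73 -32/949 -4/13 4 -5 W
1 10/13 5/4 25/104 -5/13 5 -5 N
2 40/13 40/9 80/117 -20/13 5 -6 E
3 20/13 4/5 -24/65 -10/13 4 -6 S
4 8/13 40/73 -32/949 -4/13 4 -5 W
final 5 -5 N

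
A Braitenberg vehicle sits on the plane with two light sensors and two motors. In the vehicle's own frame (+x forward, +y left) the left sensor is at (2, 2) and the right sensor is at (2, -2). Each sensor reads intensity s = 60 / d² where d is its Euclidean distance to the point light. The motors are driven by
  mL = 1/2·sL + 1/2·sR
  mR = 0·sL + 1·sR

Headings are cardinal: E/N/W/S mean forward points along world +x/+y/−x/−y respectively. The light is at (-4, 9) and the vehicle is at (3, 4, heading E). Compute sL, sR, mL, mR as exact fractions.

left sensor world pos  = (5, 6); dL² = 90
right sensor world pos = (5, 2); dR² = 130
sL = 60/90 = 2/3
sR = 60/130 = 6/13
mL = 1/2·sL + 1/2·sR = 22/39
mR = 0·sL + 1·sR = 6/13

2/3 6/13 22/39 6/13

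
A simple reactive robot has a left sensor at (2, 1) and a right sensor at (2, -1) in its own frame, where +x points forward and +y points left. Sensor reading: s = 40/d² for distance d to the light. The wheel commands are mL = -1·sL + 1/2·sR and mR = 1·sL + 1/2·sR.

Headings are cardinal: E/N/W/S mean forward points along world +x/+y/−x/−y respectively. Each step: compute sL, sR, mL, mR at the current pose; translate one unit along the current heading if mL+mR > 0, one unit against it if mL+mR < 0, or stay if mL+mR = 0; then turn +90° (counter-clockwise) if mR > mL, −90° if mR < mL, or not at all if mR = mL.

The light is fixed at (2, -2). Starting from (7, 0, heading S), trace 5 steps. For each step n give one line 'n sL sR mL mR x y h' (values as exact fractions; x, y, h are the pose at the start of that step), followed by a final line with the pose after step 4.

0 10/9 5/2 5/36 85/36 7 0 S
1 40/53 40/49 -900/2597 3020/2597 7 -1 E
2 20/17 20/29 -410/493 750/493 8 -1 N
3 40/17 8/5 -132/85 268/85 8 0 W
4 10/9 5/2 5/36 85/36 7 0 S
final 7 -1 E

n=0: pose=(7,0,S); sL=10/9, sR=5/2; mL=5/36, mR=85/36; mL+mR=5/2 → advance +1; mR−mL=20/9 → turn +1·90°
n=1: pose=(7,-1,E); sL=40/53, sR=40/49; mL=-900/2597, mR=3020/2597; mL+mR=40/49 → advance +1; mR−mL=80/53 → turn +1·90°
n=2: pose=(8,-1,N); sL=20/17, sR=20/29; mL=-410/493, mR=750/493; mL+mR=20/29 → advance +1; mR−mL=40/17 → turn +1·90°
n=3: pose=(8,0,W); sL=40/17, sR=8/5; mL=-132/85, mR=268/85; mL+mR=8/5 → advance +1; mR−mL=80/17 → turn +1·90°
n=4: pose=(7,0,S); sL=10/9, sR=5/2; mL=5/36, mR=85/36; mL+mR=5/2 → advance +1; mR−mL=20/9 → turn +1·90°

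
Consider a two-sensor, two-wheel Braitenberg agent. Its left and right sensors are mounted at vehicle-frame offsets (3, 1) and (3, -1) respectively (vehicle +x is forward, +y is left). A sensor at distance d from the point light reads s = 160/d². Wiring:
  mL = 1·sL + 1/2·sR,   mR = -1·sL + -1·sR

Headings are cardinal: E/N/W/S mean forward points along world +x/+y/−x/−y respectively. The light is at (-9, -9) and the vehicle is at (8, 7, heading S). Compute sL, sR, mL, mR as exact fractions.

left sensor world pos  = (9, 4); dL² = 493
right sensor world pos = (7, 4); dR² = 425
sL = 160/493 = 160/493
sR = 160/425 = 32/85
mL = 1·sL + 1/2·sR = 1264/2465
mR = -1·sL + -1·sR = -1728/2465

160/493 32/85 1264/2465 -1728/2465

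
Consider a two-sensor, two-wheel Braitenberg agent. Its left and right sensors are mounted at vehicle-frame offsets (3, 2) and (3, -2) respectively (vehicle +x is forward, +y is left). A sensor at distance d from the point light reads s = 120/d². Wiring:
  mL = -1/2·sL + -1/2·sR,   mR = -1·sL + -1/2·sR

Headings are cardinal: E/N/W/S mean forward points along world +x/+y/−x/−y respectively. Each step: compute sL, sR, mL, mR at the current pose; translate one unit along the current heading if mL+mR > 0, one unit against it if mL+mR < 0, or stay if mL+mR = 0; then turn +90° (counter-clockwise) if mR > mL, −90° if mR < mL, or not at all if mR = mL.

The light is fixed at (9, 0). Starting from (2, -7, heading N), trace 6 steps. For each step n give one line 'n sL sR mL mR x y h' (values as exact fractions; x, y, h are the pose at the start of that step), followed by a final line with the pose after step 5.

n=0: pose=(2,-7,N); sL=120/97, sR=120/41; mL=-8280/3977, mR=-10740/3977; mL+mR=-19020/3977 → advance -1; mR−mL=-60/97 → turn -1·90°
n=1: pose=(2,-8,E); sL=30/13, sR=30/29; mL=-630/377, mR=-1065/377; mL+mR=-1695/377 → advance -1; mR−mL=-15/13 → turn -1·90°
n=2: pose=(1,-8,S); sL=120/157, sR=120/221; mL=-22680/34697, mR=-35940/34697; mL+mR=-58620/34697 → advance -1; mR−mL=-60/157 → turn -1·90°
n=3: pose=(1,-7,W); sL=60/101, sR=60/73; mL=-5220/7373, mR=-7410/7373; mL+mR=-12630/7373 → advance -1; mR−mL=-30/101 → turn -1·90°
n=4: pose=(2,-7,N); sL=120/97, sR=120/41; mL=-8280/3977, mR=-10740/3977; mL+mR=-19020/3977 → advance -1; mR−mL=-60/97 → turn -1·90°
n=5: pose=(2,-8,E); sL=30/13, sR=30/29; mL=-630/377, mR=-1065/377; mL+mR=-1695/377 → advance -1; mR−mL=-15/13 → turn -1·90°

0 120/97 120/41 -8280/3977 -10740/3977 2 -7 N
1 30/13 30/29 -630/377 -1065/377 2 -8 E
2 120/157 120/221 -22680/34697 -35940/34697 1 -8 S
3 60/101 60/73 -5220/7373 -7410/7373 1 -7 W
4 120/97 120/41 -8280/3977 -10740/3977 2 -7 N
5 30/13 30/29 -630/377 -1065/377 2 -8 E
final 1 -8 S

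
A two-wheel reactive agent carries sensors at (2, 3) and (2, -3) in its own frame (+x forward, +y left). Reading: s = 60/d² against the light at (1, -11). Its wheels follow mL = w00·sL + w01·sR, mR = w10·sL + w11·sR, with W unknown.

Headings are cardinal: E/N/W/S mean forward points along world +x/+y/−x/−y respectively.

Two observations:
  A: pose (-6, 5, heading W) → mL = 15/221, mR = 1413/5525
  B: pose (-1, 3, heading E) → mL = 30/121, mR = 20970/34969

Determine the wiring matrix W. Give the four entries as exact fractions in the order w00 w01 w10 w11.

0 1/2 1/2 1

obs A: pose=(-6,5,W) → sL=6/25, sR=30/221, mL=15/221, mR=1413/5525
obs B: pose=(-1,3,E) → sL=60/289, sR=60/121, mL=30/121, mR=20970/34969
sensor matrix S = [[6/25, 30/221], [60/289, 60/121]]; det S = 3509568/38640745
solve [mL_A; mL_B] = S·[w00; w01] and [mR_A; mR_B] = S·[w10; w11]:
  w00 = 0, w01 = 1/2, w10 = 1/2, w11 = 1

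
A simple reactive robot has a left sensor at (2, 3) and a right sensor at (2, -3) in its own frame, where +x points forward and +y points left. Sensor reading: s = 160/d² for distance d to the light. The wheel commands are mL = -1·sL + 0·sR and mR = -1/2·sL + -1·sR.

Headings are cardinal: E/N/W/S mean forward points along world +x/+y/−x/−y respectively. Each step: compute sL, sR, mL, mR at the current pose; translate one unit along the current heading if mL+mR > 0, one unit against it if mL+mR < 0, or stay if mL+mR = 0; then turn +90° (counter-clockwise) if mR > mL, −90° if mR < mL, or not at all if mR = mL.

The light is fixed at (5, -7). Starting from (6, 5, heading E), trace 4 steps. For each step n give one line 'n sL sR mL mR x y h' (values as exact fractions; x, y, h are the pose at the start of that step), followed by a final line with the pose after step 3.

0 80/117 16/9 -80/117 -248/117 6 5 E
1 160/109 160/109 -160/109 -240/109 5 5 S
2 20/13 8/13 -20/13 -18/13 5 6 W
3 160/137 32/25 -160/137 -6384/3425 6 6 S
final 6 7 W

n=0: pose=(6,5,E); sL=80/117, sR=16/9; mL=-80/117, mR=-248/117; mL+mR=-328/117 → advance -1; mR−mL=-56/39 → turn -1·90°
n=1: pose=(5,5,S); sL=160/109, sR=160/109; mL=-160/109, mR=-240/109; mL+mR=-400/109 → advance -1; mR−mL=-80/109 → turn -1·90°
n=2: pose=(5,6,W); sL=20/13, sR=8/13; mL=-20/13, mR=-18/13; mL+mR=-38/13 → advance -1; mR−mL=2/13 → turn +1·90°
n=3: pose=(6,6,S); sL=160/137, sR=32/25; mL=-160/137, mR=-6384/3425; mL+mR=-10384/3425 → advance -1; mR−mL=-2384/3425 → turn -1·90°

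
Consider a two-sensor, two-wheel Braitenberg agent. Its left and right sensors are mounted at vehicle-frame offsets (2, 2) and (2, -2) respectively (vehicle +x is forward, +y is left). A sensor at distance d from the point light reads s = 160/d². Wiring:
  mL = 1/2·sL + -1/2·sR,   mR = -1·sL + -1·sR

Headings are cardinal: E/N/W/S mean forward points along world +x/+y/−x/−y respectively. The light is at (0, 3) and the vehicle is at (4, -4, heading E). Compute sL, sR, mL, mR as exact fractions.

left sensor world pos  = (6, -2); dL² = 61
right sensor world pos = (6, -6); dR² = 117
sL = 160/61 = 160/61
sR = 160/117 = 160/117
mL = 1/2·sL + -1/2·sR = 4480/7137
mR = -1·sL + -1·sR = -28480/7137

160/61 160/117 4480/7137 -28480/7137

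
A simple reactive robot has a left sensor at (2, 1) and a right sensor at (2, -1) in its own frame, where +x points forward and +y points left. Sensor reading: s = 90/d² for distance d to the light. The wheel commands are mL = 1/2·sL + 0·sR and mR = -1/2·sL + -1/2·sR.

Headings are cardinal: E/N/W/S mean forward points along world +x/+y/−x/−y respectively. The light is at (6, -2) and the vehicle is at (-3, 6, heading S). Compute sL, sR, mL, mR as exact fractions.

9/10 45/68 9/20 -531/680

left sensor world pos  = (-2, 4); dL² = 100
right sensor world pos = (-4, 4); dR² = 136
sL = 90/100 = 9/10
sR = 90/136 = 45/68
mL = 1/2·sL + 0·sR = 9/20
mR = -1/2·sL + -1/2·sR = -531/680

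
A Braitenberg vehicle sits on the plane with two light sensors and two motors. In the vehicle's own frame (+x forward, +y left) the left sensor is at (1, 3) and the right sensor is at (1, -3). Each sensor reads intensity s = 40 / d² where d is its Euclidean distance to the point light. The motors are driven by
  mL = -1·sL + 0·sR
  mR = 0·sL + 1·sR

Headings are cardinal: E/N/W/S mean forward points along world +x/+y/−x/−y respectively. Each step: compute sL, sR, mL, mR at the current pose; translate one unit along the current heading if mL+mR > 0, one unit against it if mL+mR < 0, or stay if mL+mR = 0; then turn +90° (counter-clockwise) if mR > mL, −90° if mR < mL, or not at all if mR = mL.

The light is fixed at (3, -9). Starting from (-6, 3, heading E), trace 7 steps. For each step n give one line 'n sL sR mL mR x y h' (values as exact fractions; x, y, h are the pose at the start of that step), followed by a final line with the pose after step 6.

0 40/289 8/29 -40/289 8/29 -6 3 E
1 4/29 20/97 -4/29 20/97 -5 3 N
2 40/181 40/337 -40/181 40/337 -5 4 W
3 1/4 10/61 -1/4 10/61 -4 4 S
4 8/65 40/157 -8/65 40/157 -4 5 E
5 20/153 20/117 -20/153 20/117 -3 5 N
6 40/193 40/373 -40/193 40/373 -3 6 W
final -2 6 S

n=0: pose=(-6,3,E); sL=40/289, sR=8/29; mL=-40/289, mR=8/29; mL+mR=1152/8381 → advance +1; mR−mL=3472/8381 → turn +1·90°
n=1: pose=(-5,3,N); sL=4/29, sR=20/97; mL=-4/29, mR=20/97; mL+mR=192/2813 → advance +1; mR−mL=968/2813 → turn +1·90°
n=2: pose=(-5,4,W); sL=40/181, sR=40/337; mL=-40/181, mR=40/337; mL+mR=-6240/60997 → advance -1; mR−mL=20720/60997 → turn +1·90°
n=3: pose=(-4,4,S); sL=1/4, sR=10/61; mL=-1/4, mR=10/61; mL+mR=-21/244 → advance -1; mR−mL=101/244 → turn +1·90°
n=4: pose=(-4,5,E); sL=8/65, sR=40/157; mL=-8/65, mR=40/157; mL+mR=1344/10205 → advance +1; mR−mL=3856/10205 → turn +1·90°
n=5: pose=(-3,5,N); sL=20/153, sR=20/117; mL=-20/153, mR=20/117; mL+mR=80/1989 → advance +1; mR−mL=200/663 → turn +1·90°
n=6: pose=(-3,6,W); sL=40/193, sR=40/373; mL=-40/193, mR=40/373; mL+mR=-7200/71989 → advance -1; mR−mL=22640/71989 → turn +1·90°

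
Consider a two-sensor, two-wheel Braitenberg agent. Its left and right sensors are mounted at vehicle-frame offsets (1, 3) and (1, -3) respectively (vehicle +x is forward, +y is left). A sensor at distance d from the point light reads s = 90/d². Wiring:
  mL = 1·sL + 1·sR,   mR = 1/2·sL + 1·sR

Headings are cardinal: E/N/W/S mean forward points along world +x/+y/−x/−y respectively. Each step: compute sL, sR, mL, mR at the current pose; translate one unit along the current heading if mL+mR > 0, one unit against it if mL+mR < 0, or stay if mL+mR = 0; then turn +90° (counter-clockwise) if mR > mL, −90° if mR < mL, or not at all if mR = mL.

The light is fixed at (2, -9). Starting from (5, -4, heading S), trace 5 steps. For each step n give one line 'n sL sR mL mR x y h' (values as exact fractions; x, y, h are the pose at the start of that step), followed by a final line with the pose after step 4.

n=0: pose=(5,-4,S); sL=45/26, sR=45/8; mL=765/104, mR=675/104; mL+mR=180/13 → advance +1; mR−mL=-45/52 → turn -1·90°
n=1: pose=(5,-5,W); sL=18, sR=90/53; mL=1044/53, mR=567/53; mL+mR=1611/53 → advance +1; mR−mL=-9 → turn -1·90°
n=2: pose=(4,-5,N); sL=45/13, sR=9/5; mL=342/65, mR=459/130; mL+mR=1143/130 → advance +1; mR−mL=-45/26 → turn -1·90°
n=3: pose=(4,-4,E); sL=90/73, sR=90/13; mL=7740/949, mR=7155/949; mL+mR=14895/949 → advance +1; mR−mL=-45/73 → turn -1·90°
n=4: pose=(5,-4,S); sL=45/26, sR=45/8; mL=765/104, mR=675/104; mL+mR=180/13 → advance +1; mR−mL=-45/52 → turn -1·90°

0 45/26 45/8 765/104 675/104 5 -4 S
1 18 90/53 1044/53 567/53 5 -5 W
2 45/13 9/5 342/65 459/130 4 -5 N
3 90/73 90/13 7740/949 7155/949 4 -4 E
4 45/26 45/8 765/104 675/104 5 -4 S
final 5 -5 W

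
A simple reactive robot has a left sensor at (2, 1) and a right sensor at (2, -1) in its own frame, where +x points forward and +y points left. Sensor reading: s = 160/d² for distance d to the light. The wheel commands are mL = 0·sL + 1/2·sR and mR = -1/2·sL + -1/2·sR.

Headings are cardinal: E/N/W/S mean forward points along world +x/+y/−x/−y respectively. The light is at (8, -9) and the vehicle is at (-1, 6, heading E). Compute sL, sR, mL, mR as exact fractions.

left sensor world pos  = (1, 7); dL² = 305
right sensor world pos = (1, 5); dR² = 245
sL = 160/305 = 32/61
sR = 160/245 = 32/49
mL = 0·sL + 1/2·sR = 16/49
mR = -1/2·sL + -1/2·sR = -1760/2989

32/61 32/49 16/49 -1760/2989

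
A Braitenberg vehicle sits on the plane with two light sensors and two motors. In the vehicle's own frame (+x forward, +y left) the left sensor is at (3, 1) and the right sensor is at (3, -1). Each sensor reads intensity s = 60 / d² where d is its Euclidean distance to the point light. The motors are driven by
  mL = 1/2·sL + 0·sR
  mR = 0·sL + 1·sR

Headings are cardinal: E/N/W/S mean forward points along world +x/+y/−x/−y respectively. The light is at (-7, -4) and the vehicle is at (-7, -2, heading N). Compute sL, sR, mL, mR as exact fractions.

left sensor world pos  = (-8, 1); dL² = 26
right sensor world pos = (-6, 1); dR² = 26
sL = 60/26 = 30/13
sR = 60/26 = 30/13
mL = 1/2·sL + 0·sR = 15/13
mR = 0·sL + 1·sR = 30/13

30/13 30/13 15/13 30/13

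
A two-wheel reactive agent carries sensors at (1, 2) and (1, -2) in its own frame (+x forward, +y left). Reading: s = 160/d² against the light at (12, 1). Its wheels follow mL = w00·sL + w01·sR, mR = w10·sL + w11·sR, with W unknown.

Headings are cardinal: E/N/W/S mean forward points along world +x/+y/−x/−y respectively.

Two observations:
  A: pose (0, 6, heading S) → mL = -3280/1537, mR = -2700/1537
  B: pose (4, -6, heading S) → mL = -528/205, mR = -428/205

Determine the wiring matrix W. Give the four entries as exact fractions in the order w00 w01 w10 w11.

obs A: pose=(0,6,S) → sL=40/29, sR=40/53, mL=-3280/1537, mR=-2700/1537
obs B: pose=(4,-6,S) → sL=8/5, sR=40/41, mL=-528/205, mR=-428/205
sensor matrix S = [[40/29, 40/53], [8/5, 40/41]]; det S = 8704/63017
solve [mL_A; mL_B] = S·[w00; w01] and [mR_A; mR_B] = S·[w10; w11]:
  w00 = -1, w01 = -1, w10 = -1, w11 = -1/2

-1 -1 -1 -1/2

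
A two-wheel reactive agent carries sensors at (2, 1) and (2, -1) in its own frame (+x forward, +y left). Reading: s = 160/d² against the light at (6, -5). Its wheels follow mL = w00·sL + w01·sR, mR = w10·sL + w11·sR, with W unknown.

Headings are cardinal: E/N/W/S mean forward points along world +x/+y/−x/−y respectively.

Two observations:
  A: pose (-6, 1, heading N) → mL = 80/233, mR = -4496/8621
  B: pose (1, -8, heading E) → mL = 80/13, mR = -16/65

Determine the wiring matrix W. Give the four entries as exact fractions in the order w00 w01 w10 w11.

obs A: pose=(-6,1,N) → sL=160/233, sR=32/37, mL=80/233, mR=-4496/8621
obs B: pose=(1,-8,E) → sL=160/13, sR=32/5, mL=80/13, mR=-16/65
sensor matrix S = [[160/233, 32/37], [160/13, 32/5]]; det S = -700416/112073
solve [mL_A; mL_B] = S·[w00; w01] and [mR_A; mR_B] = S·[w10; w11]:
  w00 = 1/2, w01 = 0, w10 = 1/2, w11 = -1

1/2 0 1/2 -1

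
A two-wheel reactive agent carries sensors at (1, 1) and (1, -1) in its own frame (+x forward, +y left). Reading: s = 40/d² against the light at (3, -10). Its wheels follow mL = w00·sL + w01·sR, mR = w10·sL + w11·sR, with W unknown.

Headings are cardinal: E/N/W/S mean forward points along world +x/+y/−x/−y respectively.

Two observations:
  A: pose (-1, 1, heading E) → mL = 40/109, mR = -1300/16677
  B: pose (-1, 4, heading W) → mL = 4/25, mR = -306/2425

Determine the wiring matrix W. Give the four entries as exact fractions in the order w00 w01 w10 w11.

0 1 -1 1/2

obs A: pose=(-1,1,E) → sL=40/153, sR=40/109, mL=40/109, mR=-1300/16677
obs B: pose=(-1,4,W) → sL=20/97, sR=4/25, mL=4/25, mR=-306/2425
sensor matrix S = [[40/153, 40/109], [20/97, 4/25]]; det S = -273664/8088345
solve [mL_A; mL_B] = S·[w00; w01] and [mR_A; mR_B] = S·[w10; w11]:
  w00 = 0, w01 = 1, w10 = -1, w11 = 1/2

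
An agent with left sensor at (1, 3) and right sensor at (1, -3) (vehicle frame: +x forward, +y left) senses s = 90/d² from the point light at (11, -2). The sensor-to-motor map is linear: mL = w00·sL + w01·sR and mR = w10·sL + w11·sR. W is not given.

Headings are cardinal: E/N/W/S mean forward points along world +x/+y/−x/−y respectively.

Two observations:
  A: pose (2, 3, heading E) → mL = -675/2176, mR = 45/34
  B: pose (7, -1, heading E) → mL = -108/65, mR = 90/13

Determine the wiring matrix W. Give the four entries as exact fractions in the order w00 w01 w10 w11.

obs A: pose=(2,3,E) → sL=45/64, sR=45/34, mL=-675/2176, mR=45/34
obs B: pose=(7,-1,E) → sL=18/5, sR=90/13, mL=-108/65, mR=90/13
sensor matrix S = [[45/64, 45/34], [18/5, 90/13]]; det S = 729/7072
solve [mL_A; mL_B] = S·[w00; w01] and [mR_A; mR_B] = S·[w10; w11]:
  w00 = 1/2, w01 = -1/2, w10 = 0, w11 = 1

1/2 -1/2 0 1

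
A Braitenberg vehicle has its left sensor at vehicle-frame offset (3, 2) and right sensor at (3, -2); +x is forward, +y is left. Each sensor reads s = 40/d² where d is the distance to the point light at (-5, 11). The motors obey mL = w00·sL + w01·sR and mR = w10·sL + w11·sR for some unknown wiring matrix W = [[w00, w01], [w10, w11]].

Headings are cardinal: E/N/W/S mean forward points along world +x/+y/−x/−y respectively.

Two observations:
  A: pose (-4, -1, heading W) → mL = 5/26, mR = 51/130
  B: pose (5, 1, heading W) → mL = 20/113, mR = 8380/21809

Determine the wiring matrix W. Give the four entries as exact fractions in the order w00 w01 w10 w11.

obs A: pose=(-4,-1,W) → sL=1/5, sR=5/13, mL=5/26, mR=51/130
obs B: pose=(5,1,W) → sL=40/193, sR=40/113, mL=20/113, mR=8380/21809
sensor matrix S = [[1/5, 5/13], [40/193, 40/113]]; det S = -2528/283517
solve [mL_A; mL_B] = S·[w00; w01] and [mR_A; mR_B] = S·[w10; w11]:
  w00 = 0, w01 = 1/2, w10 = 1, w11 = 1/2

0 1/2 1 1/2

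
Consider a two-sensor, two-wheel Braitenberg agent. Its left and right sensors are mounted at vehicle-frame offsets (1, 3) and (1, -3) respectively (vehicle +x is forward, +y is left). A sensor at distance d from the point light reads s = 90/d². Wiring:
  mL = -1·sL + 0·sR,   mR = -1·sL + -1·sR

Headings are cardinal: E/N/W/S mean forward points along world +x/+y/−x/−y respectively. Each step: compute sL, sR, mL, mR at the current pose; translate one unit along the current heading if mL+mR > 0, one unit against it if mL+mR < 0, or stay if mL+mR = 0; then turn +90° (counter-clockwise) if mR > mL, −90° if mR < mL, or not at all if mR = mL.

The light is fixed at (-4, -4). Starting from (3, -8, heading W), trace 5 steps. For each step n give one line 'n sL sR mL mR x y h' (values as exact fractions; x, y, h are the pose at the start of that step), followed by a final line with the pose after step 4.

0 18/17 90/37 -18/17 -2196/629 3 -8 W
1 45/17 9/13 -45/17 -738/221 4 -8 N
2 18/17 18/29 -18/17 -828/493 4 -9 E
3 45/68 45/26 -45/68 -2115/884 3 -9 S
4 18/17 90/37 -18/17 -2196/629 3 -8 W
final 4 -8 N

n=0: pose=(3,-8,W); sL=18/17, sR=90/37; mL=-18/17, mR=-2196/629; mL+mR=-2862/629 → advance -1; mR−mL=-90/37 → turn -1·90°
n=1: pose=(4,-8,N); sL=45/17, sR=9/13; mL=-45/17, mR=-738/221; mL+mR=-1323/221 → advance -1; mR−mL=-9/13 → turn -1·90°
n=2: pose=(4,-9,E); sL=18/17, sR=18/29; mL=-18/17, mR=-828/493; mL+mR=-1350/493 → advance -1; mR−mL=-18/29 → turn -1·90°
n=3: pose=(3,-9,S); sL=45/68, sR=45/26; mL=-45/68, mR=-2115/884; mL+mR=-675/221 → advance -1; mR−mL=-45/26 → turn -1·90°
n=4: pose=(3,-8,W); sL=18/17, sR=90/37; mL=-18/17, mR=-2196/629; mL+mR=-2862/629 → advance -1; mR−mL=-90/37 → turn -1·90°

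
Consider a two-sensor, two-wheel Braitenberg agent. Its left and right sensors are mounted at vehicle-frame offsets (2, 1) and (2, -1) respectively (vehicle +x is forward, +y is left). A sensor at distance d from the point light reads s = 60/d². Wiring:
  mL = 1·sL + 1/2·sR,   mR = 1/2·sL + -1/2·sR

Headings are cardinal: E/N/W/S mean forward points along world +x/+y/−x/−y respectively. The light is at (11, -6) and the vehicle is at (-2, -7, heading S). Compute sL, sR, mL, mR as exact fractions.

20/51 12/41 1126/2091 104/2091

left sensor world pos  = (-1, -9); dL² = 153
right sensor world pos = (-3, -9); dR² = 205
sL = 60/153 = 20/51
sR = 60/205 = 12/41
mL = 1·sL + 1/2·sR = 1126/2091
mR = 1/2·sL + -1/2·sR = 104/2091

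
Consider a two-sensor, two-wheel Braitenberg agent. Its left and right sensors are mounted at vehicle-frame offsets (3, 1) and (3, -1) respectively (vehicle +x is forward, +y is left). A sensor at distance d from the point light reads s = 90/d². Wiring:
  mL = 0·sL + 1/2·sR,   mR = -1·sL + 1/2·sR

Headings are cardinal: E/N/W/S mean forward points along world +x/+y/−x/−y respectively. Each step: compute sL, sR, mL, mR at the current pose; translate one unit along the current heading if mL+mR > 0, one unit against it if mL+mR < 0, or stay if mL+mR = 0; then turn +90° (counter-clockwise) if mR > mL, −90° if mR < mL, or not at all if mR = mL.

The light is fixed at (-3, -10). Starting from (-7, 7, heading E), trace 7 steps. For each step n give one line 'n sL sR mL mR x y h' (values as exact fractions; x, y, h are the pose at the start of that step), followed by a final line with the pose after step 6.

0 18/65 90/257 45/257 -1701/16705 -7 7 E
1 9/20 45/106 45/212 -63/265 -6 7 S
2 18/65 90/397 45/397 -4221/25805 -6 8 W
3 1/5 45/221 45/442 -217/2210 -5 8 N
4 90/401 18/65 9/65 -2241/26065 -5 9 E
5 45/128 9/26 9/52 -297/1664 -4 9 S
6 90/377 90/457 45/457 -24165/172289 -4 10 W
final -3 10 N

n=0: pose=(-7,7,E); sL=18/65, sR=90/257; mL=45/257, mR=-1701/16705; mL+mR=1224/16705 → advance +1; mR−mL=-18/65 → turn -1·90°
n=1: pose=(-6,7,S); sL=9/20, sR=45/106; mL=45/212, mR=-63/265; mL+mR=-27/1060 → advance -1; mR−mL=-9/20 → turn -1·90°
n=2: pose=(-6,8,W); sL=18/65, sR=90/397; mL=45/397, mR=-4221/25805; mL+mR=-1296/25805 → advance -1; mR−mL=-18/65 → turn -1·90°
n=3: pose=(-5,8,N); sL=1/5, sR=45/221; mL=45/442, mR=-217/2210; mL+mR=4/1105 → advance +1; mR−mL=-1/5 → turn -1·90°
n=4: pose=(-5,9,E); sL=90/401, sR=18/65; mL=9/65, mR=-2241/26065; mL+mR=1368/26065 → advance +1; mR−mL=-90/401 → turn -1·90°
n=5: pose=(-4,9,S); sL=45/128, sR=9/26; mL=9/52, mR=-297/1664; mL+mR=-9/1664 → advance -1; mR−mL=-45/128 → turn -1·90°
n=6: pose=(-4,10,W); sL=90/377, sR=90/457; mL=45/457, mR=-24165/172289; mL+mR=-7200/172289 → advance -1; mR−mL=-90/377 → turn -1·90°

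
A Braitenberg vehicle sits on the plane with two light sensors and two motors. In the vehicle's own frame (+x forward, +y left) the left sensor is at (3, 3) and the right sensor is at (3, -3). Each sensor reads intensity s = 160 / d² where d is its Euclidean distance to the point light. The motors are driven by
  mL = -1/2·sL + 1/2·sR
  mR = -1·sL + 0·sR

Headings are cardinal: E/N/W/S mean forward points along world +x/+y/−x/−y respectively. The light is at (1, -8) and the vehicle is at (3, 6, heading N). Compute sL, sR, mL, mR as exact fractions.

16/29 80/157 -96/4553 -16/29

left sensor world pos  = (0, 9); dL² = 290
right sensor world pos = (6, 9); dR² = 314
sL = 160/290 = 16/29
sR = 160/314 = 80/157
mL = -1/2·sL + 1/2·sR = -96/4553
mR = -1·sL + 0·sR = -16/29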